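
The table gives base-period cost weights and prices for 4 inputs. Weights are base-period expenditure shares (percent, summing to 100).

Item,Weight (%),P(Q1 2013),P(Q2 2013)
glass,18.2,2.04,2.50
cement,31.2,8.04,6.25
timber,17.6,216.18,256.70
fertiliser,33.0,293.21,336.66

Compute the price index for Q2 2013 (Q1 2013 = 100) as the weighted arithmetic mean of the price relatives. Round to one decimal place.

105.3

glass: 18.2 × (2.50/2.04) = 18.2 × 1.225490 = 22.3039
cement: 31.2 × (6.25/8.04) = 31.2 × 0.777363 = 24.2537
timber: 17.6 × (256.70/216.18) = 17.6 × 1.187436 = 20.8989
fertiliser: 33.0 × (336.66/293.21) = 33.0 × 1.148187 = 37.8902
Index = Σ wᵢ·(p₁ᵢ/p₀ᵢ) = 22.3039 + 24.2537 + 20.8989 + 37.8902 = 105.3467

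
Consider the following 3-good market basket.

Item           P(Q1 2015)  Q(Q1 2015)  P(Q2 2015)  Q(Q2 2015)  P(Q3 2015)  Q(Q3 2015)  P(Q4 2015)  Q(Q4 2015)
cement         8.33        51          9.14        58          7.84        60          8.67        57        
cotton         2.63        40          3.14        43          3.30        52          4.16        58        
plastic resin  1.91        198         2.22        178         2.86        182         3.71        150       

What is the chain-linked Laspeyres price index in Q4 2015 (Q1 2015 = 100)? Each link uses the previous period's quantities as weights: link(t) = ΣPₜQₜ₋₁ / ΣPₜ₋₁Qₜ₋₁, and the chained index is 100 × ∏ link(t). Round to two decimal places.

Link Q1 2015→Q2 2015:
ΣP(Q2 2015)Q(Q1 2015) = 9.14×51 + 3.14×40 + 2.22×198 = 466.14 + 125.6 + 439.56 = 1031.3
ΣP(Q1 2015)Q(Q1 2015) = 8.33×51 + 2.63×40 + 1.91×198 = 424.83 + 105.2 + 378.18 = 908.21
link = 1031.3/908.21 = 1.135530
Link Q2 2015→Q3 2015:
ΣP(Q3 2015)Q(Q2 2015) = 7.84×58 + 3.30×43 + 2.86×178 = 454.72 + 141.9 + 509.08 = 1105.7
ΣP(Q2 2015)Q(Q2 2015) = 9.14×58 + 3.14×43 + 2.22×178 = 530.12 + 135.02 + 395.16 = 1060.3
link = 1105.7/1060.3 = 1.042818
Link Q3 2015→Q4 2015:
ΣP(Q4 2015)Q(Q3 2015) = 8.67×60 + 4.16×52 + 3.71×182 = 520.2 + 216.32 + 675.22 = 1411.74
ΣP(Q3 2015)Q(Q3 2015) = 7.84×60 + 3.30×52 + 2.86×182 = 470.4 + 171.6 + 520.52 = 1162.52
link = 1411.74/1162.52 = 1.214379
Chained index = 100 × 1.135530 × 1.042818 × 1.214379 = 143.8009

143.80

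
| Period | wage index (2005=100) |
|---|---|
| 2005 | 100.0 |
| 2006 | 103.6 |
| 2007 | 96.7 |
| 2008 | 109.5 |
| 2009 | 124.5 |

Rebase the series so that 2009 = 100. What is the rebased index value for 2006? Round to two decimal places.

83.21

Rebased(2006) = 103.6 / 124.5 × 100 = 83.2129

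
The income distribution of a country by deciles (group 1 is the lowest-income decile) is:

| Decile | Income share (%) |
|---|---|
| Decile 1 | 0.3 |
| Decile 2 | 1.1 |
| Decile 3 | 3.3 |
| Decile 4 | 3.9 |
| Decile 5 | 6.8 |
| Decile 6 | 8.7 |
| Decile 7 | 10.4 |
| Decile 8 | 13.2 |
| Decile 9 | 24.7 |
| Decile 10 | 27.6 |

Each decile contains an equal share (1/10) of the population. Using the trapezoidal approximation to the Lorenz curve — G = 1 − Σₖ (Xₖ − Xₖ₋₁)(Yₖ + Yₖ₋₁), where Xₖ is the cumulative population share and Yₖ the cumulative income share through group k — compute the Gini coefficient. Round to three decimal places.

0.482

Cumulative income shares Yₖ: 0.0030, 0.0140, 0.0470, 0.0860, 0.1540, 0.2410, 0.3450, 0.4770, 0.7240, 1.0000
Σ (Xₖ−Xₖ₋₁)(Yₖ+Yₖ₋₁) = (1/10)(0.0030+0.0000) + (1/10)(0.0140+0.0030) + (1/10)(0.0470+0.0140) + (1/10)(0.0860+0.0470) + (1/10)(0.1540+0.0860) + (1/10)(0.2410+0.1540) + (1/10)(0.3450+0.2410) + (1/10)(0.4770+0.3450) + (1/10)(0.7240+0.4770) + (1/10)(1.0000+0.7240)
  = 0.0003 + 0.0017 + 0.0061 + 0.0133 + 0.0240 + 0.0395 + 0.0586 + 0.0822 + 0.1201 + 0.1724 = 0.5182
G = 1 − 0.5182 = 0.4818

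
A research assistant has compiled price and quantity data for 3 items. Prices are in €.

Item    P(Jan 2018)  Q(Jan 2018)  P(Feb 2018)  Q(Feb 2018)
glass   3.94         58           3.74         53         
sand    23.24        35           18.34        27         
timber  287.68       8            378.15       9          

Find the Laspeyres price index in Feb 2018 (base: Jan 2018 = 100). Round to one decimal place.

Laspeyres price index uses base-period quantities as weights.
ΣP(Feb 2018)·Q(Jan 2018) = 3.74×58 + 18.34×35 + 378.15×8 = 216.92 + 641.9 + 3025.2 = 3884.02
ΣP(Jan 2018)·Q(Jan 2018) = 3.94×58 + 23.24×35 + 287.68×8 = 228.52 + 813.4 + 2301.44 = 3343.36
Index = 3884.02 / 3343.36 × 100 = 116.1712

116.2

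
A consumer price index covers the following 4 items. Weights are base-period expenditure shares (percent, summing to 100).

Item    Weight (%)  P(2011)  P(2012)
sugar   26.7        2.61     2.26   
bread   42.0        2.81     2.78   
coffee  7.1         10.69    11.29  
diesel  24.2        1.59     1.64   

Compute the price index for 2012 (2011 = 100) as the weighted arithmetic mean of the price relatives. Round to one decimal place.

97.1

sugar: 26.7 × (2.26/2.61) = 26.7 × 0.865900 = 23.1195
bread: 42.0 × (2.78/2.81) = 42.0 × 0.989324 = 41.5516
coffee: 7.1 × (11.29/10.69) = 7.1 × 1.056127 = 7.4985
diesel: 24.2 × (1.64/1.59) = 24.2 × 1.031447 = 24.9610
Index = Σ wᵢ·(p₁ᵢ/p₀ᵢ) = 23.1195 + 41.5516 + 7.4985 + 24.9610 = 97.1307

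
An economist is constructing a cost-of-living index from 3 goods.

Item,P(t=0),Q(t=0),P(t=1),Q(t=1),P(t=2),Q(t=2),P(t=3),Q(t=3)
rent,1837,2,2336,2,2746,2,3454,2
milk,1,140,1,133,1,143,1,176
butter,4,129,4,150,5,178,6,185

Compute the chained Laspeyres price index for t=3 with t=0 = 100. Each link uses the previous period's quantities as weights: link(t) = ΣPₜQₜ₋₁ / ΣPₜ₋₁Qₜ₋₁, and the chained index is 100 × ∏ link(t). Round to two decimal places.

Link t=0→t=1:
ΣP(t=1)Q(t=0) = 2336×2 + 1×140 + 4×129 = 4672 + 140 + 516 = 5328
ΣP(t=0)Q(t=0) = 1837×2 + 1×140 + 4×129 = 3674 + 140 + 516 = 4330
link = 5328/4330 = 1.230485
Link t=1→t=2:
ΣP(t=2)Q(t=1) = 2746×2 + 1×133 + 5×150 = 5492 + 133 + 750 = 6375
ΣP(t=1)Q(t=1) = 2336×2 + 1×133 + 4×150 = 4672 + 133 + 600 = 5405
link = 6375/5405 = 1.179463
Link t=2→t=3:
ΣP(t=3)Q(t=2) = 3454×2 + 1×143 + 6×178 = 6908 + 143 + 1068 = 8119
ΣP(t=2)Q(t=2) = 2746×2 + 1×143 + 5×178 = 5492 + 143 + 890 = 6525
link = 8119/6525 = 1.244291
Chained index = 100 × 1.230485 × 1.179463 × 1.244291 = 180.5855

180.59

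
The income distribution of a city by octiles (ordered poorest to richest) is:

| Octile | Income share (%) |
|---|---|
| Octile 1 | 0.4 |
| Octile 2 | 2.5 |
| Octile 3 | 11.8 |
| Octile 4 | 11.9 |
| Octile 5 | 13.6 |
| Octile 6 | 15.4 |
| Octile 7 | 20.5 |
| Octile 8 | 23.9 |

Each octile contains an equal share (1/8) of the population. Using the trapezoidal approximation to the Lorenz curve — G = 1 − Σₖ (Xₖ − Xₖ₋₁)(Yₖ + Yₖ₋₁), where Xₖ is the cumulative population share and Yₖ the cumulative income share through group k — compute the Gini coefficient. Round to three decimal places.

Cumulative income shares Yₖ: 0.0040, 0.0290, 0.1470, 0.2660, 0.4020, 0.5560, 0.7610, 1.0000
Σ (Xₖ−Xₖ₋₁)(Yₖ+Yₖ₋₁) = (1/8)(0.0040+0.0000) + (1/8)(0.0290+0.0040) + (1/8)(0.1470+0.0290) + (1/8)(0.2660+0.1470) + (1/8)(0.4020+0.2660) + (1/8)(0.5560+0.4020) + (1/8)(0.7610+0.5560) + (1/8)(1.0000+0.7610)
  = 0.0005 + 0.0041 + 0.0220 + 0.0516 + 0.0835 + 0.1198 + 0.1646 + 0.2201 = 0.6663
G = 1 − 0.6663 = 0.3337

0.334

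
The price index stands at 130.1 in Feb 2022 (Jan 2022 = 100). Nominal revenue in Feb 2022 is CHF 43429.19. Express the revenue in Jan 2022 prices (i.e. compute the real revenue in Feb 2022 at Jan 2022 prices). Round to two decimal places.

Real = Nominal ÷ (Index/100) = 43429.19 ÷ (130.1/100)
     = 43429.19 ÷ 1.301 = 33381.3912

33381.39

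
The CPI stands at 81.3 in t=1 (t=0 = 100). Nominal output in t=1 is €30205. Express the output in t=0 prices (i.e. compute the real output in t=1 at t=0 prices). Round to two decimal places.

37152.52

Real = Nominal ÷ (Index/100) = 30205 ÷ (81.3/100)
     = 30205 ÷ 0.813 = 37152.5215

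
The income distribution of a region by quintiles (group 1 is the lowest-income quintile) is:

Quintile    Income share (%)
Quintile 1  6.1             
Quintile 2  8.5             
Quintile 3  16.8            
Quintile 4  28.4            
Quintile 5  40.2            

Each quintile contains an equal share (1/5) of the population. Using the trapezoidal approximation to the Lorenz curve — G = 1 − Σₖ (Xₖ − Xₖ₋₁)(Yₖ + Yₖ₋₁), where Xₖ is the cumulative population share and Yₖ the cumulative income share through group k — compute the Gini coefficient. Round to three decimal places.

0.352

Cumulative income shares Yₖ: 0.0610, 0.1460, 0.3140, 0.5980, 1.0000
Σ (Xₖ−Xₖ₋₁)(Yₖ+Yₖ₋₁) = (1/5)(0.0610+0.0000) + (1/5)(0.1460+0.0610) + (1/5)(0.3140+0.1460) + (1/5)(0.5980+0.3140) + (1/5)(1.0000+0.5980)
  = 0.0122 + 0.0414 + 0.0920 + 0.1824 + 0.3196 = 0.6476
G = 1 − 0.6476 = 0.3524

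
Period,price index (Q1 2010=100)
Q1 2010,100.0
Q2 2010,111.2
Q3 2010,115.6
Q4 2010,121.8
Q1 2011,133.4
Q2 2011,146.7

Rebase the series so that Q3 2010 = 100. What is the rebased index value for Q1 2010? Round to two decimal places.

Rebased(Q1 2010) = 100.0 / 115.6 × 100 = 86.5052

86.51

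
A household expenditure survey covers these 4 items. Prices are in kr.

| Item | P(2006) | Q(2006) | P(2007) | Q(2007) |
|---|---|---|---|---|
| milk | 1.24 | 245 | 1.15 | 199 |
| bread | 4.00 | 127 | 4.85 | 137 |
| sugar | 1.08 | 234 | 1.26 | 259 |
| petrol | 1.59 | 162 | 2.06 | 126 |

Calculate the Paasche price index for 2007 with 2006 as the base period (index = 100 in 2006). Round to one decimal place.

116.0

Paasche price index uses current-period quantities as weights.
ΣP(2007)·Q(2007) = 1.15×199 + 4.85×137 + 1.26×259 + 2.06×126 = 228.85 + 664.45 + 326.34 + 259.56 = 1479.2
ΣP(2006)·Q(2007) = 1.24×199 + 4.00×137 + 1.08×259 + 1.59×126 = 246.76 + 548 + 279.72 + 200.34 = 1274.82
Index = 1479.2 / 1274.82 × 100 = 116.0321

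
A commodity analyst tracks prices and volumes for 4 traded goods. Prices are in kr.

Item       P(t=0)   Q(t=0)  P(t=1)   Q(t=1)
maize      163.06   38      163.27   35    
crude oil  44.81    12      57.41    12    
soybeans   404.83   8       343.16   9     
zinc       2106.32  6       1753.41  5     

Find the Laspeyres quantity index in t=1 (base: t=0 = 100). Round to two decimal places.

90.31

Laspeyres quantity index uses base-period prices as weights.
ΣP(t=0)·Q(t=1) = 163.06×35 + 44.81×12 + 404.83×9 + 2106.32×5 = 5707.1 + 537.72 + 3643.47 + 10531.6 = 20419.89
ΣP(t=0)·Q(t=0) = 163.06×38 + 44.81×12 + 404.83×8 + 2106.32×6 = 6196.28 + 537.72 + 3238.64 + 12637.92 = 22610.56
Index = 20419.89 / 22610.56 × 100 = 90.3113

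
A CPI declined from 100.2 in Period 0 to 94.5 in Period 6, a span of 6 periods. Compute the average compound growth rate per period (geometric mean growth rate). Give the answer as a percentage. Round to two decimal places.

Growth factor = (94.5/100.2)^(1/6) = (0.943114)^(1/6) = 0.990286
Growth rate = 0.990286 − 1 = -0.009714 = -0.9714%

-0.97%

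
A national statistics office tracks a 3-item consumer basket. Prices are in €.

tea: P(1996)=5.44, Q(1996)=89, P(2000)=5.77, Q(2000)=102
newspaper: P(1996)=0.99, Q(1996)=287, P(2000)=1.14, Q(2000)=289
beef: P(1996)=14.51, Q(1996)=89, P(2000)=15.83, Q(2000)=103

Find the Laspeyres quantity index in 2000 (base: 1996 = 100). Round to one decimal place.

Laspeyres quantity index uses base-period prices as weights.
ΣP(1996)·Q(2000) = 5.44×102 + 0.99×289 + 14.51×103 = 554.88 + 286.11 + 1494.53 = 2335.52
ΣP(1996)·Q(1996) = 5.44×89 + 0.99×287 + 14.51×89 = 484.16 + 284.13 + 1291.39 = 2059.68
Index = 2335.52 / 2059.68 × 100 = 113.3924

113.4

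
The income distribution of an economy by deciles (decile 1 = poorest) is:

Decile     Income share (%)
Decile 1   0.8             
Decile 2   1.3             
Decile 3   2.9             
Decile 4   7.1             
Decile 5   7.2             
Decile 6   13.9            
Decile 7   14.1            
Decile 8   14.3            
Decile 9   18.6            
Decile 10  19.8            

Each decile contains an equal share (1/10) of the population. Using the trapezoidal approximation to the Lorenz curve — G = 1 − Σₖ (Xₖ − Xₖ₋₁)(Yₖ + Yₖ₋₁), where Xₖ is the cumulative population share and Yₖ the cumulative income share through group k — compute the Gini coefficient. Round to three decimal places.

0.377

Cumulative income shares Yₖ: 0.0080, 0.0210, 0.0500, 0.1210, 0.1930, 0.3320, 0.4730, 0.6160, 0.8020, 1.0000
Σ (Xₖ−Xₖ₋₁)(Yₖ+Yₖ₋₁) = (1/10)(0.0080+0.0000) + (1/10)(0.0210+0.0080) + (1/10)(0.0500+0.0210) + (1/10)(0.1210+0.0500) + (1/10)(0.1930+0.1210) + (1/10)(0.3320+0.1930) + (1/10)(0.4730+0.3320) + (1/10)(0.6160+0.4730) + (1/10)(0.8020+0.6160) + (1/10)(1.0000+0.8020)
  = 0.0008 + 0.0029 + 0.0071 + 0.0171 + 0.0314 + 0.0525 + 0.0805 + 0.1089 + 0.1418 + 0.1802 = 0.6232
G = 1 − 0.6232 = 0.3768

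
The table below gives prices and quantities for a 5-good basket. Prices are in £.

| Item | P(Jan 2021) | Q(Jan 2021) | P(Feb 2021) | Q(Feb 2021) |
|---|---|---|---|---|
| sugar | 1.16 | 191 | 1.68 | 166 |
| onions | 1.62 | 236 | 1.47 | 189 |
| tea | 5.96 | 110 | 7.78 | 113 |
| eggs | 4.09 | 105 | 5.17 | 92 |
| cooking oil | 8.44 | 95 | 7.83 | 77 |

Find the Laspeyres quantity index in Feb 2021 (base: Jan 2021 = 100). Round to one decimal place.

Laspeyres quantity index uses base-period prices as weights.
ΣP(Jan 2021)·Q(Feb 2021) = 1.16×166 + 1.62×189 + 5.96×113 + 4.09×92 + 8.44×77 = 192.56 + 306.18 + 673.48 + 376.28 + 649.88 = 2198.38
ΣP(Jan 2021)·Q(Jan 2021) = 1.16×191 + 1.62×236 + 5.96×110 + 4.09×105 + 8.44×95 = 221.56 + 382.32 + 655.6 + 429.45 + 801.8 = 2490.73
Index = 2198.38 / 2490.73 × 100 = 88.2625

88.3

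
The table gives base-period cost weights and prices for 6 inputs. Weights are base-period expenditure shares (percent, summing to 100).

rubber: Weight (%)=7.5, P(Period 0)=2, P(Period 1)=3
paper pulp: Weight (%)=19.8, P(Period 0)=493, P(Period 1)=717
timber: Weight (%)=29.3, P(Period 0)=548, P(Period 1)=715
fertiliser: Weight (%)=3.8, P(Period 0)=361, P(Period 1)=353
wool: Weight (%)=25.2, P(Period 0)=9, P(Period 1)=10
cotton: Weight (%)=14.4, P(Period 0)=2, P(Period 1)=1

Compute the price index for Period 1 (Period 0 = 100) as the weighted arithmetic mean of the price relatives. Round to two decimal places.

117.19

rubber: 7.5 × (3/2) = 7.5 × 1.500000 = 11.2500
paper pulp: 19.8 × (717/493) = 19.8 × 1.454361 = 28.7963
timber: 29.3 × (715/548) = 29.3 × 1.304745 = 38.2290
fertiliser: 3.8 × (353/361) = 3.8 × 0.977839 = 3.7158
wool: 25.2 × (10/9) = 25.2 × 1.111111 = 28.0000
cotton: 14.4 × (1/2) = 14.4 × 0.500000 = 7.2000
Index = Σ wᵢ·(p₁ᵢ/p₀ᵢ) = 11.2500 + 28.7963 + 38.2290 + 3.7158 + 28.0000 + 7.2000 = 117.1912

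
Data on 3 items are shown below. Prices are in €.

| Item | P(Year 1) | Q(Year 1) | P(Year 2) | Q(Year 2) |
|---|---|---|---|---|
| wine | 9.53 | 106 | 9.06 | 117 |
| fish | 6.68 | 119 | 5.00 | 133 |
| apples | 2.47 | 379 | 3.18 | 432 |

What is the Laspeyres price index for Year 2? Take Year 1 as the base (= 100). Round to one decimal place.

Laspeyres price index uses base-period quantities as weights.
ΣP(Year 2)·Q(Year 1) = 9.06×106 + 5.00×119 + 3.18×379 = 960.36 + 595 + 1205.22 = 2760.58
ΣP(Year 1)·Q(Year 1) = 9.53×106 + 6.68×119 + 2.47×379 = 1010.18 + 794.92 + 936.13 = 2741.23
Index = 2760.58 / 2741.23 × 100 = 100.7059

100.7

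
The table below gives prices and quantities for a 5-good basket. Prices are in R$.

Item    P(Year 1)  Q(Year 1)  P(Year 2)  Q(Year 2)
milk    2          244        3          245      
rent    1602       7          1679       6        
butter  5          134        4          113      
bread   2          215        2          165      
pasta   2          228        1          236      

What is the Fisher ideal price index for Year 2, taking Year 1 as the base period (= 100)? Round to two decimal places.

Laspeyres component (base-period weights):
ΣP(Year 2)Q(Year 1) = 3×244 + 1679×7 + 4×134 + 2×215 + 1×228 = 732 + 11753 + 536 + 430 + 228 = 13679
ΣP(Year 1)Q(Year 1) = 2×244 + 1602×7 + 5×134 + 2×215 + 2×228 = 488 + 11214 + 670 + 430 + 456 = 13258
L = 13679 / 13258 × 100 = 103.1754
Paasche component (current-period weights):
ΣP(Year 2)Q(Year 2) = 3×245 + 1679×6 + 4×113 + 2×165 + 1×236 = 735 + 10074 + 452 + 330 + 236 = 11827
ΣP(Year 1)Q(Year 2) = 2×245 + 1602×6 + 5×113 + 2×165 + 2×236 = 490 + 9612 + 565 + 330 + 472 = 11469
P = 11827 / 11469 × 100 = 103.1215
Fisher = √(L × P) = √(103.1754 × 103.1215) = 103.1484

103.15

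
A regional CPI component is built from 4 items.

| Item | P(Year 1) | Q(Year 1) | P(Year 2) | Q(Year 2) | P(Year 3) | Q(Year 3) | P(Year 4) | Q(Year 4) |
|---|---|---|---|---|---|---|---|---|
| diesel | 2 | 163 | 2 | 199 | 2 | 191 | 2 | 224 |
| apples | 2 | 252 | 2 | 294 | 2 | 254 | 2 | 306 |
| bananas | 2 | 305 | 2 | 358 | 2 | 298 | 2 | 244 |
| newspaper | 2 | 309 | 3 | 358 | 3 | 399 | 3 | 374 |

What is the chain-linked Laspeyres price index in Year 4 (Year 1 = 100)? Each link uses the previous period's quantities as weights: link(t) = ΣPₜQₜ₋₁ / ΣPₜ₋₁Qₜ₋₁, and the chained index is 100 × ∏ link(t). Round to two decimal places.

Link Year 1→Year 2:
ΣP(Year 2)Q(Year 1) = 2×163 + 2×252 + 2×305 + 3×309 = 326 + 504 + 610 + 927 = 2367
ΣP(Year 1)Q(Year 1) = 2×163 + 2×252 + 2×305 + 2×309 = 326 + 504 + 610 + 618 = 2058
link = 2367/2058 = 1.150146
Link Year 2→Year 3:
ΣP(Year 3)Q(Year 2) = 2×199 + 2×294 + 2×358 + 3×358 = 398 + 588 + 716 + 1074 = 2776
ΣP(Year 2)Q(Year 2) = 2×199 + 2×294 + 2×358 + 3×358 = 398 + 588 + 716 + 1074 = 2776
link = 2776/2776 = 1.000000
Link Year 3→Year 4:
ΣP(Year 4)Q(Year 3) = 2×191 + 2×254 + 2×298 + 3×399 = 382 + 508 + 596 + 1197 = 2683
ΣP(Year 3)Q(Year 3) = 2×191 + 2×254 + 2×298 + 3×399 = 382 + 508 + 596 + 1197 = 2683
link = 2683/2683 = 1.000000
Chained index = 100 × 1.150146 × 1.000000 × 1.000000 = 115.0146

115.01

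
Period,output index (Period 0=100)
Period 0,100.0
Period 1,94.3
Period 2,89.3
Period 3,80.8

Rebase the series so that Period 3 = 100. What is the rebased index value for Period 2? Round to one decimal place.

110.5

Rebased(Period 2) = 89.3 / 80.8 × 100 = 110.5198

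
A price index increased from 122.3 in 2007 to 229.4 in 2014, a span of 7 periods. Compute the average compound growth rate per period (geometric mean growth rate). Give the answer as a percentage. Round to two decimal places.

9.40%

Growth factor = (229.4/122.3)^(1/7) = (1.875715)^(1/7) = 1.094016
Growth rate = 1.094016 − 1 = 0.094016 = 9.4016%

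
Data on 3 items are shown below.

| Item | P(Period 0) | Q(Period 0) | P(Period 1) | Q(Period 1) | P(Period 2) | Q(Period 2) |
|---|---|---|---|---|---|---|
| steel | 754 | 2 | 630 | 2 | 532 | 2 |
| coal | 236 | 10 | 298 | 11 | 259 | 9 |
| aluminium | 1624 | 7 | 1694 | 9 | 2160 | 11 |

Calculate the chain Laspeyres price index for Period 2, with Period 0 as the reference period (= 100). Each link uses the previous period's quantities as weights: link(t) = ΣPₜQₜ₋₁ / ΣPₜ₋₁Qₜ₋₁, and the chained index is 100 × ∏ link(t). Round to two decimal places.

124.72

Link Period 0→Period 1:
ΣP(Period 1)Q(Period 0) = 630×2 + 298×10 + 1694×7 = 1260 + 2980 + 11858 = 16098
ΣP(Period 0)Q(Period 0) = 754×2 + 236×10 + 1624×7 = 1508 + 2360 + 11368 = 15236
link = 16098/15236 = 1.056577
Link Period 1→Period 2:
ΣP(Period 2)Q(Period 1) = 532×2 + 259×11 + 2160×9 = 1064 + 2849 + 19440 = 23353
ΣP(Period 1)Q(Period 1) = 630×2 + 298×11 + 1694×9 = 1260 + 3278 + 15246 = 19784
link = 23353/19784 = 1.180398
Chained index = 100 × 1.056577 × 1.180398 = 124.7181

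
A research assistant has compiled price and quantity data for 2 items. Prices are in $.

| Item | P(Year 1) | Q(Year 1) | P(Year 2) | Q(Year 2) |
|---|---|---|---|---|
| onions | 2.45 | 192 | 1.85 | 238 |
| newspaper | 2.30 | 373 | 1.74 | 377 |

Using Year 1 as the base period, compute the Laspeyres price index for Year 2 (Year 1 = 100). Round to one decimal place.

Laspeyres price index uses base-period quantities as weights.
ΣP(Year 2)·Q(Year 1) = 1.85×192 + 1.74×373 = 355.2 + 649.02 = 1004.22
ΣP(Year 1)·Q(Year 1) = 2.45×192 + 2.30×373 = 470.4 + 857.9 = 1328.3
Index = 1004.22 / 1328.3 × 100 = 75.6019

75.6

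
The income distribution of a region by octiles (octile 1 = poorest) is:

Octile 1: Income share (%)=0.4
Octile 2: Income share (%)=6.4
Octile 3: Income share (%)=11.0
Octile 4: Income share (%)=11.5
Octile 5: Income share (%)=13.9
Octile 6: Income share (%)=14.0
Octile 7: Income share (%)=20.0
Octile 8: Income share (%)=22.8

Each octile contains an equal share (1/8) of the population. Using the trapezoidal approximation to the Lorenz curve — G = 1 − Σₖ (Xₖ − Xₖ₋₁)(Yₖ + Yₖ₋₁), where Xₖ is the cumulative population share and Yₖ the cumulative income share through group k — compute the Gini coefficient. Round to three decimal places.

0.295

Cumulative income shares Yₖ: 0.0040, 0.0680, 0.1780, 0.2930, 0.4320, 0.5720, 0.7720, 1.0000
Σ (Xₖ−Xₖ₋₁)(Yₖ+Yₖ₋₁) = (1/8)(0.0040+0.0000) + (1/8)(0.0680+0.0040) + (1/8)(0.1780+0.0680) + (1/8)(0.2930+0.1780) + (1/8)(0.4320+0.2930) + (1/8)(0.5720+0.4320) + (1/8)(0.7720+0.5720) + (1/8)(1.0000+0.7720)
  = 0.0005 + 0.0090 + 0.0307 + 0.0589 + 0.0906 + 0.1255 + 0.1680 + 0.2215 = 0.7047
G = 1 − 0.7047 = 0.2953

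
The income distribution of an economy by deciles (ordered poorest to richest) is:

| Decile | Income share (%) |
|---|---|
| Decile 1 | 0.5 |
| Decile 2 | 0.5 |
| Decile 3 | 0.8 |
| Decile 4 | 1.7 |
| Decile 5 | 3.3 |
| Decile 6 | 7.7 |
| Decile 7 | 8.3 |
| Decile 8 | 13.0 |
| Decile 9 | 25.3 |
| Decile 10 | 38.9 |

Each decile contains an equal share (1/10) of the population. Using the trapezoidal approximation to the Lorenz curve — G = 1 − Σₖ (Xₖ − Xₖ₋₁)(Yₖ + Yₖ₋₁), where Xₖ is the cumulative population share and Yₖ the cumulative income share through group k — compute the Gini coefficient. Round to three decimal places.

0.604

Cumulative income shares Yₖ: 0.0050, 0.0100, 0.0180, 0.0350, 0.0680, 0.1450, 0.2280, 0.3580, 0.6110, 1.0000
Σ (Xₖ−Xₖ₋₁)(Yₖ+Yₖ₋₁) = (1/10)(0.0050+0.0000) + (1/10)(0.0100+0.0050) + (1/10)(0.0180+0.0100) + (1/10)(0.0350+0.0180) + (1/10)(0.0680+0.0350) + (1/10)(0.1450+0.0680) + (1/10)(0.2280+0.1450) + (1/10)(0.3580+0.2280) + (1/10)(0.6110+0.3580) + (1/10)(1.0000+0.6110)
  = 0.0005 + 0.0015 + 0.0028 + 0.0053 + 0.0103 + 0.0213 + 0.0373 + 0.0586 + 0.0969 + 0.1611 = 0.3956
G = 1 − 0.3956 = 0.6044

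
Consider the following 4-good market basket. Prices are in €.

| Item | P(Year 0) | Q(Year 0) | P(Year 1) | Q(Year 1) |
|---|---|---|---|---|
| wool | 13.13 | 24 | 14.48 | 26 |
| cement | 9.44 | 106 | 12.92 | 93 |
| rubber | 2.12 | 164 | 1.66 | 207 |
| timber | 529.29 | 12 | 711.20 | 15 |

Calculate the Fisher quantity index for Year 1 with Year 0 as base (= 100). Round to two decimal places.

119.69

Laspeyres component (base-period weights):
ΣP(Year 0)Q(Year 1) = 13.13×26 + 9.44×93 + 2.12×207 + 529.29×15 = 341.38 + 877.92 + 438.84 + 7939.35 = 9597.49
ΣP(Year 0)Q(Year 0) = 13.13×24 + 9.44×106 + 2.12×164 + 529.29×12 = 315.12 + 1000.64 + 347.68 + 6351.48 = 8014.92
L = 9597.49 / 8014.92 × 100 = 119.7453
Paasche component (current-period weights):
ΣP(Year 1)Q(Year 1) = 14.48×26 + 12.92×93 + 1.66×207 + 711.20×15 = 376.48 + 1201.56 + 343.62 + 10668 = 12589.66
ΣP(Year 1)Q(Year 0) = 14.48×24 + 12.92×106 + 1.66×164 + 711.20×12 = 347.52 + 1369.52 + 272.24 + 8534.4 = 10523.68
P = 12589.66 / 10523.68 × 100 = 119.6317
Fisher = √(L × P) = √(119.7453 × 119.6317) = 119.6885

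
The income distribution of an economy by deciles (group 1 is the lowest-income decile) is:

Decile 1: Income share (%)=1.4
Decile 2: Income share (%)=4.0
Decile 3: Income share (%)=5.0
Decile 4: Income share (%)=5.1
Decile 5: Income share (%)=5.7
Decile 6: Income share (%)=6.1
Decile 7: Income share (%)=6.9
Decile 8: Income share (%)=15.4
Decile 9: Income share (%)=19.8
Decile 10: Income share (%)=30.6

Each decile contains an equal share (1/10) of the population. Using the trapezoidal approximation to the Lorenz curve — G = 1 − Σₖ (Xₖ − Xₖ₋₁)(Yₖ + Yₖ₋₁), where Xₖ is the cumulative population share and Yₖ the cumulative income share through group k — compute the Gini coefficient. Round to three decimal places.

Cumulative income shares Yₖ: 0.0140, 0.0540, 0.1040, 0.1550, 0.2120, 0.2730, 0.3420, 0.4960, 0.6940, 1.0000
Σ (Xₖ−Xₖ₋₁)(Yₖ+Yₖ₋₁) = (1/10)(0.0140+0.0000) + (1/10)(0.0540+0.0140) + (1/10)(0.1040+0.0540) + (1/10)(0.1550+0.1040) + (1/10)(0.2120+0.1550) + (1/10)(0.2730+0.2120) + (1/10)(0.3420+0.2730) + (1/10)(0.4960+0.3420) + (1/10)(0.6940+0.4960) + (1/10)(1.0000+0.6940)
  = 0.0014 + 0.0068 + 0.0158 + 0.0259 + 0.0367 + 0.0485 + 0.0615 + 0.0838 + 0.1190 + 0.1694 = 0.5688
G = 1 − 0.5688 = 0.4312

0.431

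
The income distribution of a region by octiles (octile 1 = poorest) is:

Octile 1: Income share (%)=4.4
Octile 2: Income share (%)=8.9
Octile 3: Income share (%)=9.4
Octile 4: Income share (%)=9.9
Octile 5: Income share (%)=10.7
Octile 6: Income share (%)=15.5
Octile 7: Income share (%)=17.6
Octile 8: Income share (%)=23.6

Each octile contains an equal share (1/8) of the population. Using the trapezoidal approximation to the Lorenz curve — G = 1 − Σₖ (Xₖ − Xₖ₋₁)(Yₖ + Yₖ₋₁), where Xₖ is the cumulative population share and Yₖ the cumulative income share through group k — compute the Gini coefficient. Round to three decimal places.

0.246

Cumulative income shares Yₖ: 0.0440, 0.1330, 0.2270, 0.3260, 0.4330, 0.5880, 0.7640, 1.0000
Σ (Xₖ−Xₖ₋₁)(Yₖ+Yₖ₋₁) = (1/8)(0.0440+0.0000) + (1/8)(0.1330+0.0440) + (1/8)(0.2270+0.1330) + (1/8)(0.3260+0.2270) + (1/8)(0.4330+0.3260) + (1/8)(0.5880+0.4330) + (1/8)(0.7640+0.5880) + (1/8)(1.0000+0.7640)
  = 0.0055 + 0.0221 + 0.0450 + 0.0691 + 0.0949 + 0.1276 + 0.1690 + 0.2205 = 0.7538
G = 1 − 0.7538 = 0.2462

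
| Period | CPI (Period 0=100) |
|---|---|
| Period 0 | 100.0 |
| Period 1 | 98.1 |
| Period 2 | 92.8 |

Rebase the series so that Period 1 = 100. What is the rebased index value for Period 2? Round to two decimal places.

94.60

Rebased(Period 2) = 92.8 / 98.1 × 100 = 94.5973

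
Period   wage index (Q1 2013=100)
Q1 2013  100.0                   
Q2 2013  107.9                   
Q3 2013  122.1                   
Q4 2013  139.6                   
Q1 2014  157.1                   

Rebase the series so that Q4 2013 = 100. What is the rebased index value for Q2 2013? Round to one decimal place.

77.3

Rebased(Q2 2013) = 107.9 / 139.6 × 100 = 77.2923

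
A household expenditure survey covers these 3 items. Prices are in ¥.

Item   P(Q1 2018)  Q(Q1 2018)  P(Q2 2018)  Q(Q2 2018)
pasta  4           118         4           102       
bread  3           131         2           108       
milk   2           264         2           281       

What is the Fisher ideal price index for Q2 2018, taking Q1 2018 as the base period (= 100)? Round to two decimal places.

91.12

Laspeyres component (base-period weights):
ΣP(Q2 2018)Q(Q1 2018) = 4×118 + 2×131 + 2×264 = 472 + 262 + 528 = 1262
ΣP(Q1 2018)Q(Q1 2018) = 4×118 + 3×131 + 2×264 = 472 + 393 + 528 = 1393
L = 1262 / 1393 × 100 = 90.5958
Paasche component (current-period weights):
ΣP(Q2 2018)Q(Q2 2018) = 4×102 + 2×108 + 2×281 = 408 + 216 + 562 = 1186
ΣP(Q1 2018)Q(Q2 2018) = 4×102 + 3×108 + 2×281 = 408 + 324 + 562 = 1294
P = 1186 / 1294 × 100 = 91.6538
Fisher = √(L × P) = √(90.5958 × 91.6538) = 91.1233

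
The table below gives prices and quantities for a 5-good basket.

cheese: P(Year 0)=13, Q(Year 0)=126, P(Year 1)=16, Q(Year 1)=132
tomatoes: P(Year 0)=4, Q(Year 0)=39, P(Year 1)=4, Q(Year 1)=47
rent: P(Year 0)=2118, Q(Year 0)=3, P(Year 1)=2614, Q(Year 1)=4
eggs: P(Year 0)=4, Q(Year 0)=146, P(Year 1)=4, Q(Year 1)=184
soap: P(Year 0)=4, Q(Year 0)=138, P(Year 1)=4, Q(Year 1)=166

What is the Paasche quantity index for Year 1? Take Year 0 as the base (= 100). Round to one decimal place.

Paasche quantity index uses current-period prices as weights.
ΣP(Year 1)·Q(Year 1) = 16×132 + 4×47 + 2614×4 + 4×184 + 4×166 = 2112 + 188 + 10456 + 736 + 664 = 14156
ΣP(Year 1)·Q(Year 0) = 16×126 + 4×39 + 2614×3 + 4×146 + 4×138 = 2016 + 156 + 7842 + 584 + 552 = 11150
Index = 14156 / 11150 × 100 = 126.9596

127.0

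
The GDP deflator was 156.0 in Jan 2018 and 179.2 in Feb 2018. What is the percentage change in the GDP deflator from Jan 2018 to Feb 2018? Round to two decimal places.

Change = (179.2 − 156.0) / 156.0 × 100
       = 23.2 / 156.0 × 100 = 14.8718%

14.87%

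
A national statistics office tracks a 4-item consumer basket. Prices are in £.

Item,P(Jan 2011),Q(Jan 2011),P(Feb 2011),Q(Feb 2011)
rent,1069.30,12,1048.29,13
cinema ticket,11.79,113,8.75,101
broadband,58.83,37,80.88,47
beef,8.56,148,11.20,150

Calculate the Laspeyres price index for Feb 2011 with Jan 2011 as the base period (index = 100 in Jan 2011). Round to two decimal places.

103.47

Laspeyres price index uses base-period quantities as weights.
ΣP(Feb 2011)·Q(Jan 2011) = 1048.29×12 + 8.75×113 + 80.88×37 + 11.20×148 = 12579.48 + 988.75 + 2992.56 + 1657.6 = 18218.39
ΣP(Jan 2011)·Q(Jan 2011) = 1069.30×12 + 11.79×113 + 58.83×37 + 8.56×148 = 12831.6 + 1332.27 + 2176.71 + 1266.88 = 17607.46
Index = 18218.39 / 17607.46 × 100 = 103.4697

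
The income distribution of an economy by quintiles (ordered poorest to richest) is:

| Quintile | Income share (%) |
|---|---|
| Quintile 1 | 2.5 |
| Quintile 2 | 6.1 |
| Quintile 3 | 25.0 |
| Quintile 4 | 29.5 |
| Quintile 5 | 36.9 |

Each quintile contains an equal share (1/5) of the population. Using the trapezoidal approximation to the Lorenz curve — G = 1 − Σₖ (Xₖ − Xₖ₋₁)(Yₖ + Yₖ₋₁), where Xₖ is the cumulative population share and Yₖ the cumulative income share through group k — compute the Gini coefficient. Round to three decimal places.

0.369

Cumulative income shares Yₖ: 0.0250, 0.0860, 0.3360, 0.6310, 1.0000
Σ (Xₖ−Xₖ₋₁)(Yₖ+Yₖ₋₁) = (1/5)(0.0250+0.0000) + (1/5)(0.0860+0.0250) + (1/5)(0.3360+0.0860) + (1/5)(0.6310+0.3360) + (1/5)(1.0000+0.6310)
  = 0.0050 + 0.0222 + 0.0844 + 0.1934 + 0.3262 = 0.6312
G = 1 − 0.6312 = 0.3688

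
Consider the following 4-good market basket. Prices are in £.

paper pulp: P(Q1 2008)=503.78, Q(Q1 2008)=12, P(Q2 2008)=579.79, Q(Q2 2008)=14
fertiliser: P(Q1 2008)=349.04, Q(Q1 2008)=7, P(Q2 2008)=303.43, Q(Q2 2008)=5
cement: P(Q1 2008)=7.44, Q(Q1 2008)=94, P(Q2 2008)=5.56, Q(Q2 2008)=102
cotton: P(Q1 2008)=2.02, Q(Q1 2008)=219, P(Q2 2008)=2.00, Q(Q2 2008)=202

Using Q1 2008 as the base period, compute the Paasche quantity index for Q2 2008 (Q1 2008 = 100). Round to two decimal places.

Paasche quantity index uses current-period prices as weights.
ΣP(Q2 2008)·Q(Q2 2008) = 579.79×14 + 303.43×5 + 5.56×102 + 2.00×202 = 8117.06 + 1517.15 + 567.12 + 404 = 10605.33
ΣP(Q2 2008)·Q(Q1 2008) = 579.79×12 + 303.43×7 + 5.56×94 + 2.00×219 = 6957.48 + 2124.01 + 522.64 + 438 = 10042.13
Index = 10605.33 / 10042.13 × 100 = 105.6084

105.61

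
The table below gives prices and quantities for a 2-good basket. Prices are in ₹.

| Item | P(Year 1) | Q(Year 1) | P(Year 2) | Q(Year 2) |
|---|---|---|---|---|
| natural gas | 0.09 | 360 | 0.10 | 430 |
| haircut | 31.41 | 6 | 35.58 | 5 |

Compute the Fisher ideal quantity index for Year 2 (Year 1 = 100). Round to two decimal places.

Laspeyres component (base-period weights):
ΣP(Year 1)Q(Year 2) = 0.09×430 + 31.41×5 = 38.7 + 157.05 = 195.75
ΣP(Year 1)Q(Year 1) = 0.09×360 + 31.41×6 = 32.4 + 188.46 = 220.86
L = 195.75 / 220.86 × 100 = 88.6308
Paasche component (current-period weights):
ΣP(Year 2)Q(Year 2) = 0.10×430 + 35.58×5 = 43 + 177.9 = 220.9
ΣP(Year 2)Q(Year 1) = 0.10×360 + 35.58×6 = 36 + 213.48 = 249.48
P = 220.9 / 249.48 × 100 = 88.5442
Fisher = √(L × P) = √(88.6308 × 88.5442) = 88.5875

88.59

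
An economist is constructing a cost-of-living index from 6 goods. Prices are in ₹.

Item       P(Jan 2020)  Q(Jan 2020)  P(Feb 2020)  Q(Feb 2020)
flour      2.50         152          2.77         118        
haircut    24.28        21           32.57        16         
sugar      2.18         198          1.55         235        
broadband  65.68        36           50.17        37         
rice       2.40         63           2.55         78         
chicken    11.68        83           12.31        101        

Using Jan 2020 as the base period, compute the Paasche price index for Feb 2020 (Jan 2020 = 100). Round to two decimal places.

Paasche price index uses current-period quantities as weights.
ΣP(Feb 2020)·Q(Feb 2020) = 2.77×118 + 32.57×16 + 1.55×235 + 50.17×37 + 2.55×78 + 12.31×101 = 326.86 + 521.12 + 364.25 + 1856.29 + 198.9 + 1243.31 = 4510.73
ΣP(Jan 2020)·Q(Feb 2020) = 2.50×118 + 24.28×16 + 2.18×235 + 65.68×37 + 2.40×78 + 11.68×101 = 295 + 388.48 + 512.3 + 2430.16 + 187.2 + 1179.68 = 4992.82
Index = 4510.73 / 4992.82 × 100 = 90.3443

90.34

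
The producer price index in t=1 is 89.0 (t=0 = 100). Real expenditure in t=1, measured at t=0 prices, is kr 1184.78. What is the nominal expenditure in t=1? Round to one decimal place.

1054.5

Nominal = Real × (Index/100) = 1184.78 × (89.0/100)
        = 1184.78 × 0.890 = 1054.4542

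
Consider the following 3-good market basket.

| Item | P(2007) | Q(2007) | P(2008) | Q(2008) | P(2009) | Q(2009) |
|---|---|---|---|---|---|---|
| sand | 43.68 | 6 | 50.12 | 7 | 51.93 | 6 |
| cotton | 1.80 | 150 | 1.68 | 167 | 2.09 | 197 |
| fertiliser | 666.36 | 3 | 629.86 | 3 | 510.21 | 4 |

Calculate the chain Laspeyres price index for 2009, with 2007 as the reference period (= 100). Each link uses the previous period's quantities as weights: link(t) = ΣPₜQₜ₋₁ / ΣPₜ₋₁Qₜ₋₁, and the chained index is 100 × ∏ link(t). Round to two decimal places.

85.86

Link 2007→2008:
ΣP(2008)Q(2007) = 50.12×6 + 1.68×150 + 629.86×3 = 300.72 + 252 + 1889.58 = 2442.3
ΣP(2007)Q(2007) = 43.68×6 + 1.80×150 + 666.36×3 = 262.08 + 270 + 1999.08 = 2531.16
link = 2442.3/2531.16 = 0.964894
Link 2008→2009:
ΣP(2009)Q(2008) = 51.93×7 + 2.09×167 + 510.21×3 = 363.51 + 349.03 + 1530.63 = 2243.17
ΣP(2008)Q(2008) = 50.12×7 + 1.68×167 + 629.86×3 = 350.84 + 280.56 + 1889.58 = 2520.98
link = 2243.17/2520.98 = 0.889801
Chained index = 100 × 0.964894 × 0.889801 = 85.8563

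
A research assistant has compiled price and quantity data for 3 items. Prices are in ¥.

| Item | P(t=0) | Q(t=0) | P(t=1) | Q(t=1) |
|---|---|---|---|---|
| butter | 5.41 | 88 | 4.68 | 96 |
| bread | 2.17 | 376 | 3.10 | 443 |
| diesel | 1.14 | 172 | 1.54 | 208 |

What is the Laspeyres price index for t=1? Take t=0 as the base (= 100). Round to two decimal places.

123.81

Laspeyres price index uses base-period quantities as weights.
ΣP(t=1)·Q(t=0) = 4.68×88 + 3.10×376 + 1.54×172 = 411.84 + 1165.6 + 264.88 = 1842.32
ΣP(t=0)·Q(t=0) = 5.41×88 + 2.17×376 + 1.14×172 = 476.08 + 815.92 + 196.08 = 1488.08
Index = 1842.32 / 1488.08 × 100 = 123.8052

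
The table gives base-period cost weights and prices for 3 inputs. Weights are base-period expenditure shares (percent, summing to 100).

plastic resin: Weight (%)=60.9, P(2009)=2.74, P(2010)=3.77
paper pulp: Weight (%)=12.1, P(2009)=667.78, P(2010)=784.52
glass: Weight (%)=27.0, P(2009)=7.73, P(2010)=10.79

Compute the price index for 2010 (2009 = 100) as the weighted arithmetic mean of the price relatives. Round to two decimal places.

plastic resin: 60.9 × (3.77/2.74) = 60.9 × 1.375912 = 83.7931
paper pulp: 12.1 × (784.52/667.78) = 12.1 × 1.174818 = 14.2153
glass: 27.0 × (10.79/7.73) = 27.0 × 1.395860 = 37.6882
Index = Σ wᵢ·(p₁ᵢ/p₀ᵢ) = 83.7931 + 14.2153 + 37.6882 = 135.6966

135.70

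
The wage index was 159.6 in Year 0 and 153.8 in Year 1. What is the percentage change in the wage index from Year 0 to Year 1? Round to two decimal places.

-3.63%

Change = (153.8 − 159.6) / 159.6 × 100
       = -5.8 / 159.6 × 100 = -3.6341%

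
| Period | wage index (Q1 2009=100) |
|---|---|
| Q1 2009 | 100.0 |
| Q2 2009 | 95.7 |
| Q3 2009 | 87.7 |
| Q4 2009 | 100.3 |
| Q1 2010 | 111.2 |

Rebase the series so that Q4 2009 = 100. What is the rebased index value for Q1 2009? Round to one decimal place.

99.7

Rebased(Q1 2009) = 100.0 / 100.3 × 100 = 99.7009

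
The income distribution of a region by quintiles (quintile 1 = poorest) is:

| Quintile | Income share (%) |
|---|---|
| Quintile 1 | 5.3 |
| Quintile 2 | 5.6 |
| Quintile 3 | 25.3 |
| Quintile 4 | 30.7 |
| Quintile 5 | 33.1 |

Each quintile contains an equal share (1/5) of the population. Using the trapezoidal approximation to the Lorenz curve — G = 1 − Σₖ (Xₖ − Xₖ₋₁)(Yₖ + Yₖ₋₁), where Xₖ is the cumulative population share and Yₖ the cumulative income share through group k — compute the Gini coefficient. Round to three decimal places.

0.323

Cumulative income shares Yₖ: 0.0530, 0.1090, 0.3620, 0.6690, 1.0000
Σ (Xₖ−Xₖ₋₁)(Yₖ+Yₖ₋₁) = (1/5)(0.0530+0.0000) + (1/5)(0.1090+0.0530) + (1/5)(0.3620+0.1090) + (1/5)(0.6690+0.3620) + (1/5)(1.0000+0.6690)
  = 0.0106 + 0.0324 + 0.0942 + 0.2062 + 0.3338 = 0.6772
G = 1 − 0.6772 = 0.3228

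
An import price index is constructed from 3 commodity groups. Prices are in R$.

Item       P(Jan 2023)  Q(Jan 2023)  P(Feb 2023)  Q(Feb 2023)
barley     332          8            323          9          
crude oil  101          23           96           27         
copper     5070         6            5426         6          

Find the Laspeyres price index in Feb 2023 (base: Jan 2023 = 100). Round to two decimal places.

Laspeyres price index uses base-period quantities as weights.
ΣP(Feb 2023)·Q(Jan 2023) = 323×8 + 96×23 + 5426×6 = 2584 + 2208 + 32556 = 37348
ΣP(Jan 2023)·Q(Jan 2023) = 332×8 + 101×23 + 5070×6 = 2656 + 2323 + 30420 = 35399
Index = 37348 / 35399 × 100 = 105.5058

105.51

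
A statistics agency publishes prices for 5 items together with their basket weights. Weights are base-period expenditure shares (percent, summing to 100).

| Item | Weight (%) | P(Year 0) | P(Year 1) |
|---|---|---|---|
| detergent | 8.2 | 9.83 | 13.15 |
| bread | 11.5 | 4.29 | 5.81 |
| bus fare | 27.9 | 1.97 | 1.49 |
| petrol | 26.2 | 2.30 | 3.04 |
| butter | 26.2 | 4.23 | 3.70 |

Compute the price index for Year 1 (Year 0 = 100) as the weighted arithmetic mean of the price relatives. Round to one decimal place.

105.2

detergent: 8.2 × (13.15/9.83) = 8.2 × 1.337742 = 10.9695
bread: 11.5 × (5.81/4.29) = 11.5 × 1.354312 = 15.5746
bus fare: 27.9 × (1.49/1.97) = 27.9 × 0.756345 = 21.1020
petrol: 26.2 × (3.04/2.30) = 26.2 × 1.321739 = 34.6296
butter: 26.2 × (3.70/4.23) = 26.2 × 0.874704 = 22.9173
Index = Σ wᵢ·(p₁ᵢ/p₀ᵢ) = 10.9695 + 15.5746 + 21.1020 + 34.6296 + 22.9173 = 105.1929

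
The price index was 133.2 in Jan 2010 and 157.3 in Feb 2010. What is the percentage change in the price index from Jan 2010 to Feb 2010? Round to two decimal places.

Change = (157.3 − 133.2) / 133.2 × 100
       = 24.1 / 133.2 × 100 = 18.0931%

18.09%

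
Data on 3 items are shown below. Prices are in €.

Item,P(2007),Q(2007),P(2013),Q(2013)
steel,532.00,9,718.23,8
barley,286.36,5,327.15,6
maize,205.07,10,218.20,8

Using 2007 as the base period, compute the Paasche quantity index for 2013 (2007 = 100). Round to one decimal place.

92.0

Paasche quantity index uses current-period prices as weights.
ΣP(2013)·Q(2013) = 718.23×8 + 327.15×6 + 218.20×8 = 5745.84 + 1962.9 + 1745.6 = 9454.34
ΣP(2013)·Q(2007) = 718.23×9 + 327.15×5 + 218.20×10 = 6464.07 + 1635.75 + 2182 = 10281.82
Index = 9454.34 / 10281.82 × 100 = 91.9520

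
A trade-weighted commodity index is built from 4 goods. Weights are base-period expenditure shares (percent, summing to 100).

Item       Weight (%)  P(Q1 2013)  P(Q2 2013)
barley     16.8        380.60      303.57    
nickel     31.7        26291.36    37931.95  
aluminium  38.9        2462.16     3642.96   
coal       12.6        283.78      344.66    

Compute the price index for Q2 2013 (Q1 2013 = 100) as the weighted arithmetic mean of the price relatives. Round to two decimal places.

131.99

barley: 16.8 × (303.57/380.60) = 16.8 × 0.797609 = 13.3998
nickel: 31.7 × (37931.95/26291.36) = 31.7 × 1.442753 = 45.7353
aluminium: 38.9 × (3642.96/2462.16) = 38.9 × 1.479579 = 57.5556
coal: 12.6 × (344.66/283.78) = 12.6 × 1.214532 = 15.3031
Index = Σ wᵢ·(p₁ᵢ/p₀ᵢ) = 13.3998 + 45.7353 + 57.5556 + 15.3031 = 131.9938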